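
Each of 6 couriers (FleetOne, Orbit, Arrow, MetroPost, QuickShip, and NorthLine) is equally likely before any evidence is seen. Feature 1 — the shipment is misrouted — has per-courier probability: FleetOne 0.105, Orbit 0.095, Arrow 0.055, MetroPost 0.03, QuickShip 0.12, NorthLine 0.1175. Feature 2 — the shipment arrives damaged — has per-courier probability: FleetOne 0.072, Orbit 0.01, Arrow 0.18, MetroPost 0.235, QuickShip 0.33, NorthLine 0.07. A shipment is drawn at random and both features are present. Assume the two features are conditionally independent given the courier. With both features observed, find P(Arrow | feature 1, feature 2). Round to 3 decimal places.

0.135

With a uniform prior (1/6 each), posterior ∝ likelihood:
  FleetOne: 0.105 × 0.072 = 0.00756
  Orbit: 0.095 × 0.01 = 0.00095
  Arrow: 0.055 × 0.18 = 0.0099
  MetroPost: 0.03 × 0.235 = 0.00705
  QuickShip: 0.12 × 0.33 = 0.0396
  NorthLine: 0.1175 × 0.07 = 0.008225
Normalizing constant = 0.073285.
P(Arrow | evidence) = 0.0099 / 0.073285 ≈ 0.135.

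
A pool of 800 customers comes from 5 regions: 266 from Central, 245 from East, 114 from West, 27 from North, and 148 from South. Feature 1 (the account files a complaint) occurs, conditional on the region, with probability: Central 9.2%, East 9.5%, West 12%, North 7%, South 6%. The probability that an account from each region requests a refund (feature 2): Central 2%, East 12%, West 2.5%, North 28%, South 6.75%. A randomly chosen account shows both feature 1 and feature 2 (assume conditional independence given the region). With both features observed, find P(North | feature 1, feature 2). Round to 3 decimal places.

Unnormalized posteriors (prior × likelihood):
  Central: 0.3325 × 0.092 × 0.02 = 0.0006118
  East: 0.30625 × 0.095 × 0.12 = 0.00349125
  West: 0.1425 × 0.12 × 0.025 = 0.0004275
  North: 0.03375 × 0.07 × 0.28 = 0.0006615
  South: 0.185 × 0.06 × 0.0675 = 0.00074925
Sum = 0.0059413.
P(North | evidence) = 0.0006615 / 0.0059413 ≈ 0.111.

0.111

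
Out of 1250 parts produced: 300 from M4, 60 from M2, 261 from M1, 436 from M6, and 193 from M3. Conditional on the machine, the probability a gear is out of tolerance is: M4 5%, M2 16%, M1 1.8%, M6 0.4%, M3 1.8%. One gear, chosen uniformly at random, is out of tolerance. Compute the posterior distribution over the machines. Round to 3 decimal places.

Unnormalized posteriors (prior × likelihood):
  M4: 0.24 × 0.05 = 0.012
  M2: 0.048 × 0.16 = 0.00768
  M1: 0.2088 × 0.018 = 0.0037584
  M6: 0.3488 × 0.004 = 0.0013952
  M3: 0.1544 × 0.018 = 0.0027792
Sum = 0.0276128.
P(M4 | oversize) = 0.012/0.0276128 ≈ 0.435
P(M2 | oversize) = 0.00768/0.0276128 ≈ 0.278
P(M1 | oversize) = 0.0037584/0.0276128 ≈ 0.136
P(M6 | oversize) = 0.0013952/0.0276128 ≈ 0.051
P(M3 | oversize) = 0.0027792/0.0276128 ≈ 0.101

M4 0.435, M2 0.278, M1 0.136, M6 0.051, M3 0.101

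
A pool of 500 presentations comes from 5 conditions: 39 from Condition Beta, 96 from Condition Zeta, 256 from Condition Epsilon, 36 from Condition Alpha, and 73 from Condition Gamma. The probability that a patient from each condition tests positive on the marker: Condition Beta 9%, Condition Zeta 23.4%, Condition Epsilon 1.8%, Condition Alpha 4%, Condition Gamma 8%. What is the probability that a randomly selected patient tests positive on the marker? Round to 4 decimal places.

By Bayes' rule, posterior ∝ prior × likelihood:
  Condition Beta: 0.078 × 0.09 = 0.00702
  Condition Zeta: 0.192 × 0.234 = 0.044928
  Condition Epsilon: 0.512 × 0.018 = 0.009216
  Condition Alpha: 0.072 × 0.04 = 0.00288
  Condition Gamma: 0.146 × 0.08 = 0.01168
P(marker-positive) = 0.00702 + 0.044928 + 0.009216 + 0.00288 + 0.01168 = 0.075724 → 0.0757.

0.0757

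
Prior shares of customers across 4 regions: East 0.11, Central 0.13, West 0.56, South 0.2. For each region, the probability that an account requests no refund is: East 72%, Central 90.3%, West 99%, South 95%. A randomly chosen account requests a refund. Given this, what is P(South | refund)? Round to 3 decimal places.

0.169

Taking complements, P(refund | each) = East 0.28, Central 0.097, West 0.01, South 0.05.
By Bayes' rule, posterior ∝ prior × likelihood:
  East: 0.11 × 0.28 = 0.0308
  Central: 0.13 × 0.097 = 0.01261
  West: 0.56 × 0.01 = 0.0056
  South: 0.2 × 0.05 = 0.01
Normalizing constant = 0.05901.
P(South | evidence) = 0.01 / 0.05901 ≈ 0.169.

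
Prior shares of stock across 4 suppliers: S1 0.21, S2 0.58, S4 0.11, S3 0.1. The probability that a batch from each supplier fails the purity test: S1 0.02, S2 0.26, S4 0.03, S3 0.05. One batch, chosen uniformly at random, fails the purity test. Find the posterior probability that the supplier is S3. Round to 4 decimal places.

0.0306

Compute prior × likelihood for every hypothesis:
  S1: 0.21 × 0.02 = 0.0042
  S2: 0.58 × 0.26 = 0.1508
  S4: 0.11 × 0.03 = 0.0033
  S3: 0.1 × 0.05 = 0.005
Normalizing constant = 0.1633.
P(S3 | evidence) = 0.005 / 0.1633 ≈ 0.0306.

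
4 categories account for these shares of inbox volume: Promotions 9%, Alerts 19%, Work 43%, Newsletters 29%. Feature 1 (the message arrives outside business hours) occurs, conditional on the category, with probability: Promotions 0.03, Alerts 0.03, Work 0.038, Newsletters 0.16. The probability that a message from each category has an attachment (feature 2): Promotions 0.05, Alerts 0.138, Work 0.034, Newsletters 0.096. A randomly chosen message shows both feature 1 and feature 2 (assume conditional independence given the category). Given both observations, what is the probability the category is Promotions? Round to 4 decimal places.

Prior × likelihood for each hypothesis:
  Promotions: 0.09 × 0.03 × 0.05 = 0.000135
  Alerts: 0.19 × 0.03 × 0.138 = 0.0007866
  Work: 0.43 × 0.038 × 0.034 = 0.00055556
  Newsletters: 0.29 × 0.16 × 0.096 = 0.0044544
Sum = 0.00593156.
P(Promotions | evidence) = 0.000135 / 0.00593156 ≈ 0.0228.

0.0228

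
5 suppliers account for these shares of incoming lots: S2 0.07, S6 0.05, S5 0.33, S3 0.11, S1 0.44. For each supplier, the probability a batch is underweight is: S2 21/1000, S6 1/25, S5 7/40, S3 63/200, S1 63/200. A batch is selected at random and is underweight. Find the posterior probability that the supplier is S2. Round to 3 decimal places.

By Bayes' rule, posterior ∝ prior × likelihood:
  S2: 0.07 × 0.021 = 0.00147
  S6: 0.05 × 0.04 = 0.002
  S5: 0.33 × 0.175 = 0.05775
  S3: 0.11 × 0.315 = 0.03465
  S1: 0.44 × 0.315 = 0.1386
Total = 0.23447.
P(S2 | evidence) = 0.00147 / 0.23447 ≈ 0.006.

0.006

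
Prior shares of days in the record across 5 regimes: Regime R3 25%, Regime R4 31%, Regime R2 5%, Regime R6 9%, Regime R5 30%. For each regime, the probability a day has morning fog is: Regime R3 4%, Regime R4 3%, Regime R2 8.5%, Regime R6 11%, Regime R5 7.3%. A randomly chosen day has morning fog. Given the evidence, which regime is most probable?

Regime R5

Unnormalized posteriors (prior × likelihood):
  Regime R3: 0.25 × 0.04 = 0.01
  Regime R4: 0.31 × 0.03 = 0.0093
  Regime R2: 0.05 × 0.085 = 0.00425
  Regime R6: 0.09 × 0.11 = 0.0099
  Regime R5: 0.3 × 0.073 = 0.0219
Normalizing constant = 0.05535.
Largest term belongs to Regime R5, so Regime R5 is most probable.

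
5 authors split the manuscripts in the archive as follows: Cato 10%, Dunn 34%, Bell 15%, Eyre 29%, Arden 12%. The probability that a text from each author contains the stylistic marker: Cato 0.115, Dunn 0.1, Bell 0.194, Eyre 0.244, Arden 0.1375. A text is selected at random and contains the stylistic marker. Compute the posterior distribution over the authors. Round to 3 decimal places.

Compute prior × likelihood for every hypothesis:
  Cato: 0.1 × 0.115 = 0.0115
  Dunn: 0.34 × 0.1 = 0.034
  Bell: 0.15 × 0.194 = 0.0291
  Eyre: 0.29 × 0.244 = 0.07076
  Arden: 0.12 × 0.1375 = 0.0165
Normalizing constant = 0.16186.
P(Cato | marker) = 0.0115/0.16186 ≈ 0.071
P(Dunn | marker) = 0.034/0.16186 ≈ 0.210
P(Bell | marker) = 0.0291/0.16186 ≈ 0.180
P(Eyre | marker) = 0.07076/0.16186 ≈ 0.437
P(Arden | marker) = 0.0165/0.16186 ≈ 0.102

Cato 0.071, Dunn 0.210, Bell 0.180, Eyre 0.437, Arden 0.102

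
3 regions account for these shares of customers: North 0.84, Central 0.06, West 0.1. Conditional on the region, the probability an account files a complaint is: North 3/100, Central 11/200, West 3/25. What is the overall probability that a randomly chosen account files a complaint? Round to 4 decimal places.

By Bayes' rule, posterior ∝ prior × likelihood:
  North: 0.84 × 0.03 = 0.0252
  Central: 0.06 × 0.055 = 0.0033
  West: 0.1 × 0.12 = 0.012
P(complaint) = 0.0252 + 0.0033 + 0.012 = 0.0405 → 0.0405.

0.0405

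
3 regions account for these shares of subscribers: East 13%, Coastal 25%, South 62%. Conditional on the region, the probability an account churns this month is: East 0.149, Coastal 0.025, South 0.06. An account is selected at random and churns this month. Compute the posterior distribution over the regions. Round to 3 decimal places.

Compute prior × likelihood for every hypothesis:
  East: 0.13 × 0.149 = 0.01937
  Coastal: 0.25 × 0.025 = 0.00625
  South: 0.62 × 0.06 = 0.0372
Total = 0.06282.
P(East | churn) = 0.01937/0.06282 ≈ 0.308
P(Coastal | churn) = 0.00625/0.06282 ≈ 0.099
P(South | churn) = 0.0372/0.06282 ≈ 0.592
(Check: 0.308+0.099+0.592 = 0.999.)

East 0.308, Coastal 0.099, South 0.592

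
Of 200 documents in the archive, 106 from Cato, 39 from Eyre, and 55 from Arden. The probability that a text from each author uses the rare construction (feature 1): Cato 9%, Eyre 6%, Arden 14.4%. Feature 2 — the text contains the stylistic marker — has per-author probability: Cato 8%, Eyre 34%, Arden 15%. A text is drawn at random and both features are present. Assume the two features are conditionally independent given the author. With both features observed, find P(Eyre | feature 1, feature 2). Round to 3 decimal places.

Compute prior × likelihood for every hypothesis:
  Cato: 0.53 × 0.09 × 0.08 = 0.003816
  Eyre: 0.195 × 0.06 × 0.34 = 0.003978
  Arden: 0.275 × 0.144 × 0.15 = 0.00594
Normalizing constant = 0.013734.
P(Eyre | evidence) = 0.003978 / 0.013734 ≈ 0.290.

0.290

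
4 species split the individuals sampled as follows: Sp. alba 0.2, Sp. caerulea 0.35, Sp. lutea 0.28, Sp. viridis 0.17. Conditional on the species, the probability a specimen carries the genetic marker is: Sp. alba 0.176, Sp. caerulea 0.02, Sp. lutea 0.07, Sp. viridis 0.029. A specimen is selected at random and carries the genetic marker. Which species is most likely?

Sp. alba

Prior × likelihood for each hypothesis:
  Sp. alba: 0.2 × 0.176 = 0.0352
  Sp. caerulea: 0.35 × 0.02 = 0.007
  Sp. lutea: 0.28 × 0.07 = 0.0196
  Sp. viridis: 0.17 × 0.029 = 0.00493
Sum = 0.06673.
Largest term belongs to Sp. alba, so Sp. alba is most probable.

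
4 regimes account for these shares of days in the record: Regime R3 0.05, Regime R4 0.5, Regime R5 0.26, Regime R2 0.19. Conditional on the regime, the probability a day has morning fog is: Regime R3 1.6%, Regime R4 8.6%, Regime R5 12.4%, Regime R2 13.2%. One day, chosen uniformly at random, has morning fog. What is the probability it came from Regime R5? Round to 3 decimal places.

0.319

Prior × likelihood for each hypothesis:
  Regime R3: 0.05 × 0.016 = 0.0008
  Regime R4: 0.5 × 0.086 = 0.043
  Regime R5: 0.26 × 0.124 = 0.03224
  Regime R2: 0.19 × 0.132 = 0.02508
Normalizing constant = 0.10112.
P(Regime R5 | evidence) = 0.03224 / 0.10112 ≈ 0.319.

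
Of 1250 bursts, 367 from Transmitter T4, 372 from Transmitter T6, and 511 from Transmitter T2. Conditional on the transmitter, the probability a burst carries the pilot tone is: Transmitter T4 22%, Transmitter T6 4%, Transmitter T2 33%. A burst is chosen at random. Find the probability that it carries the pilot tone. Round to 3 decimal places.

Compute prior × likelihood for every hypothesis:
  Transmitter T4: 0.2936 × 0.22 = 0.064592
  Transmitter T6: 0.2976 × 0.04 = 0.011904
  Transmitter T2: 0.4088 × 0.33 = 0.134904
P(pilot) = 0.064592 + 0.011904 + 0.134904 = 0.2114 → 0.211.

0.211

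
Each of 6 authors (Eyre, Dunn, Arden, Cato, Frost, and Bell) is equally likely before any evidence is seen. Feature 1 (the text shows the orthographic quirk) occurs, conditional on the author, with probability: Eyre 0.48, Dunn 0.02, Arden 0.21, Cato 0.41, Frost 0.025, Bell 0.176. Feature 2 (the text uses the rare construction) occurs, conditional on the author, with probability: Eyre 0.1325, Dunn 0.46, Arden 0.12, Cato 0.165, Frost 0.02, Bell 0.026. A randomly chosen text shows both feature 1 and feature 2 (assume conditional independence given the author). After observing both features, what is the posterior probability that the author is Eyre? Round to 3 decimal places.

With a uniform prior (1/6 each), posterior ∝ likelihood:
  Eyre: 0.48 × 0.1325 = 0.0636
  Dunn: 0.02 × 0.46 = 0.0092
  Arden: 0.21 × 0.12 = 0.0252
  Cato: 0.41 × 0.165 = 0.06765
  Frost: 0.025 × 0.02 = 0.0005
  Bell: 0.176 × 0.026 = 0.004576
Sum = 0.170726.
P(Eyre | evidence) = 0.0636 / 0.170726 ≈ 0.373.

0.373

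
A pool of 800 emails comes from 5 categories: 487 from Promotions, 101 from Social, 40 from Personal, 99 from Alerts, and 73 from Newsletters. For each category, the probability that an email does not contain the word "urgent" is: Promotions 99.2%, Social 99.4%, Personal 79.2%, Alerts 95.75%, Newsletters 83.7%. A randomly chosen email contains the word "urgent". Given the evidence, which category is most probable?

Newsletters

Taking complements, P(urgent-flag | each) = Promotions 0.008, Social 0.006, Personal 0.208, Alerts 0.0425, Newsletters 0.163.
Prior × likelihood for each hypothesis:
  Promotions: 0.60875 × 0.008 = 0.00487
  Social: 0.12625 × 0.006 = 0.0007575
  Personal: 0.05 × 0.208 = 0.0104
  Alerts: 0.12375 × 0.0425 = 0.005259375
  Newsletters: 0.09125 × 0.163 = 0.01487375
Normalizing constant = 0.036160625.
Largest term belongs to Newsletters, so Newsletters is most probable.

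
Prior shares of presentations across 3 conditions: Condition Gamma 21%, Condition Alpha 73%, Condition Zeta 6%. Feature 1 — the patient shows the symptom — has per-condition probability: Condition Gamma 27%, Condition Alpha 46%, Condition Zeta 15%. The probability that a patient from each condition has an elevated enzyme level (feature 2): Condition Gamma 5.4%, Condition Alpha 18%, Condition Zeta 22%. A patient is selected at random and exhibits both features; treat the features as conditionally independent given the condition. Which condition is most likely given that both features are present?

Condition Alpha

Unnormalized posteriors (prior × likelihood):
  Condition Gamma: 0.21 × 0.27 × 0.054 = 0.0030618
  Condition Alpha: 0.73 × 0.46 × 0.18 = 0.060444
  Condition Zeta: 0.06 × 0.15 × 0.22 = 0.00198
Total = 0.0654858.
Largest term belongs to Condition Alpha, so Condition Alpha is most probable.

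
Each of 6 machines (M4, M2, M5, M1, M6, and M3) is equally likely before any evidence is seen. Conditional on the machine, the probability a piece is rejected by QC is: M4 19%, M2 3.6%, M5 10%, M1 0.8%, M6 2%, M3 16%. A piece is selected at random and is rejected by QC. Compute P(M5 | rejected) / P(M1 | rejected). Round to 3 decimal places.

12.500

Since the prior is uniform, the posterior is proportional to the likelihood:
  M4: 0.19
  M2: 0.036
  M5: 0.1
  M1: 0.008
  M6: 0.02
  M3: 0.16
Normalizing constant = 0.514.
The ratio is 0.1 / 0.008 (the normalizer cancels) = 12.500.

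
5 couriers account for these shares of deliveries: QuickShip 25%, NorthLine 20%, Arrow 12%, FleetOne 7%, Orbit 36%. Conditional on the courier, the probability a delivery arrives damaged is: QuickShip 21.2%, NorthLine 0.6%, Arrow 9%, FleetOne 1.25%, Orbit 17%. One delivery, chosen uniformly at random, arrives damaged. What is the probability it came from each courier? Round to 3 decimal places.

QuickShip 0.417, NorthLine 0.009, Arrow 0.085, FleetOne 0.007, Orbit 0.482

Compute prior × likelihood for every hypothesis:
  QuickShip: 0.25 × 0.212 = 0.053
  NorthLine: 0.2 × 0.006 = 0.0012
  Arrow: 0.12 × 0.09 = 0.0108
  FleetOne: 0.07 × 0.0125 = 0.000875
  Orbit: 0.36 × 0.17 = 0.0612
Normalizing constant = 0.127075.
P(QuickShip | damaged) = 0.053/0.127075 ≈ 0.417
P(NorthLine | damaged) = 0.0012/0.127075 ≈ 0.009
P(Arrow | damaged) = 0.0108/0.127075 ≈ 0.085
P(FleetOne | damaged) = 0.000875/0.127075 ≈ 0.007
P(Orbit | damaged) = 0.0612/0.127075 ≈ 0.482
(Check: 0.417+0.009+0.085+0.007+0.482 = 1.000.)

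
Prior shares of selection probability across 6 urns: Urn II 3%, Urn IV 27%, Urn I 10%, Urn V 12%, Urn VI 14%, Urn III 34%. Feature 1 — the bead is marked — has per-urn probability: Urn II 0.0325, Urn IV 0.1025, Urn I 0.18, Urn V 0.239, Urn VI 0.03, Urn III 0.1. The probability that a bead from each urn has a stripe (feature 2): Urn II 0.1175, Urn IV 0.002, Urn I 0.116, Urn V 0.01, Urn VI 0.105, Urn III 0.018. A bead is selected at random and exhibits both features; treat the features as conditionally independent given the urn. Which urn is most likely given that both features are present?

By Bayes' rule, posterior ∝ prior × likelihood:
  Urn II: 0.03 × 0.0325 × 0.1175 = 0.0001145625
  Urn IV: 0.27 × 0.1025 × 0.002 = 0.00005535
  Urn I: 0.1 × 0.18 × 0.116 = 0.002088
  Urn V: 0.12 × 0.239 × 0.01 = 0.0002868
  Urn VI: 0.14 × 0.03 × 0.105 = 0.000441
  Urn III: 0.34 × 0.1 × 0.018 = 0.000612
Normalizing constant = 0.0035977125.
Largest term belongs to Urn I, so Urn I is most probable.

Urn I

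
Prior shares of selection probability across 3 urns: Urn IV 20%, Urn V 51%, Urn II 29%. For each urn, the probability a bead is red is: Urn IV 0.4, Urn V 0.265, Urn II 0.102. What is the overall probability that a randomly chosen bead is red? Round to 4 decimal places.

0.2447

Compute prior × likelihood for every hypothesis:
  Urn IV: 0.2 × 0.4 = 0.08
  Urn V: 0.51 × 0.265 = 0.13515
  Urn II: 0.29 × 0.102 = 0.02958
P(red) = 0.08 + 0.13515 + 0.02958 = 0.24473 → 0.2447.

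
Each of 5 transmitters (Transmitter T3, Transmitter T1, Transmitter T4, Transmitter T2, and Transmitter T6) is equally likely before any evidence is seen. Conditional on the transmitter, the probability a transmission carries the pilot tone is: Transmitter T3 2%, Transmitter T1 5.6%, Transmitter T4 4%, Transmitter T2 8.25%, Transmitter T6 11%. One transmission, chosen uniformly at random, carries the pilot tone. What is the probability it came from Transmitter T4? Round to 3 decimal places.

0.130

With a uniform prior (1/5 each), posterior ∝ likelihood:
  Transmitter T3: 0.02
  Transmitter T1: 0.056
  Transmitter T4: 0.04
  Transmitter T2: 0.0825
  Transmitter T6: 0.11
Sum = 0.3085.
P(Transmitter T4 | evidence) = 0.04 / 0.3085 ≈ 0.130.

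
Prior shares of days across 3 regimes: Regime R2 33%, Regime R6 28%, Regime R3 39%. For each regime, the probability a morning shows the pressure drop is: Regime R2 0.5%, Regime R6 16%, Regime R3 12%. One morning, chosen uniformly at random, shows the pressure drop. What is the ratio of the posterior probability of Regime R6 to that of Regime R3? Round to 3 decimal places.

0.957

Prior × likelihood for each hypothesis:
  Regime R2: 0.33 × 0.005 = 0.00165
  Regime R6: 0.28 × 0.16 = 0.0448
  Regime R3: 0.39 × 0.12 = 0.0468
Total = 0.09325.
The ratio is 0.0448 / 0.0468 (the normalizer cancels) = 0.957.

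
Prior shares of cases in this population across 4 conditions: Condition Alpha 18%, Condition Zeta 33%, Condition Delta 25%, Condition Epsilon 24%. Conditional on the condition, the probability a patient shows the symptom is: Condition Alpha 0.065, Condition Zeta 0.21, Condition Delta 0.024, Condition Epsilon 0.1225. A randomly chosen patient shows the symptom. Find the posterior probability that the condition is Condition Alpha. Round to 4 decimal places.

Compute prior × likelihood for every hypothesis:
  Condition Alpha: 0.18 × 0.065 = 0.0117
  Condition Zeta: 0.33 × 0.21 = 0.0693
  Condition Delta: 0.25 × 0.024 = 0.006
  Condition Epsilon: 0.24 × 0.1225 = 0.0294
Total = 0.1164.
P(Condition Alpha | evidence) = 0.0117 / 0.1164 ≈ 0.1005.

0.1005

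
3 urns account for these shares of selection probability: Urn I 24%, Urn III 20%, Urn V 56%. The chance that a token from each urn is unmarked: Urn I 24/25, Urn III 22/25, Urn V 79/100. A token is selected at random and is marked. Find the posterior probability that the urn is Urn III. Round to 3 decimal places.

0.159

Taking complements, P(marked | each) = Urn I 0.04, Urn III 0.12, Urn V 0.21.
Unnormalized posteriors (prior × likelihood):
  Urn I: 0.24 × 0.04 = 0.0096
  Urn III: 0.2 × 0.12 = 0.024
  Urn V: 0.56 × 0.21 = 0.1176
Total = 0.1512.
P(Urn III | evidence) = 0.024 / 0.1512 ≈ 0.159.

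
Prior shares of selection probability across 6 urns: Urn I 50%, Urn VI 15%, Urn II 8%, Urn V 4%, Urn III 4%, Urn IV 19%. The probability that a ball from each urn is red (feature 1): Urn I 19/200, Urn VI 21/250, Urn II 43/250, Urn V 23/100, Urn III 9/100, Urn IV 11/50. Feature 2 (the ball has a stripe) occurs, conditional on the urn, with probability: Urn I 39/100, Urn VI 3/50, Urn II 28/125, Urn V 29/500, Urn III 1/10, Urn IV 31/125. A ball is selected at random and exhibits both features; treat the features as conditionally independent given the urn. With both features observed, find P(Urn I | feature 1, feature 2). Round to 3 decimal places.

By Bayes' rule, posterior ∝ prior × likelihood:
  Urn I: 0.5 × 0.095 × 0.39 = 0.018525
  Urn VI: 0.15 × 0.084 × 0.06 = 0.000756
  Urn II: 0.08 × 0.172 × 0.224 = 0.00308224
  Urn V: 0.04 × 0.23 × 0.058 = 0.0005336
  Urn III: 0.04 × 0.09 × 0.1 = 0.00036
  Urn IV: 0.19 × 0.22 × 0.248 = 0.0103664
Normalizing constant = 0.03362324.
P(Urn I | evidence) = 0.018525 / 0.03362324 ≈ 0.551.

0.551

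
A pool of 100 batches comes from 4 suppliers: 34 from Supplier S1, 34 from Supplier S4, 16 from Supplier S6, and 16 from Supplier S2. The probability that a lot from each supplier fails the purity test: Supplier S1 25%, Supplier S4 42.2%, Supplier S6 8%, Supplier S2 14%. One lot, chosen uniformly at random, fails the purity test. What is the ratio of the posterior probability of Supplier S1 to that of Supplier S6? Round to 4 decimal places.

Prior × likelihood for each hypothesis:
  Supplier S1: 0.34 × 0.25 = 0.085
  Supplier S4: 0.34 × 0.422 = 0.14348
  Supplier S6: 0.16 × 0.08 = 0.0128
  Supplier S2: 0.16 × 0.14 = 0.0224
Total = 0.26368.
The ratio is 0.085 / 0.0128 (the normalizer cancels) = 6.6406.

6.6406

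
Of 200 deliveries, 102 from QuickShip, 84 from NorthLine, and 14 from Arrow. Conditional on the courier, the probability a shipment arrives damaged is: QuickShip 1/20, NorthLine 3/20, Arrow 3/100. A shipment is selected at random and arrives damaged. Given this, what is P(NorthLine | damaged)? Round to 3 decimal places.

By Bayes' rule, posterior ∝ prior × likelihood:
  QuickShip: 0.51 × 0.05 = 0.0255
  NorthLine: 0.42 × 0.15 = 0.063
  Arrow: 0.07 × 0.03 = 0.0021
Sum = 0.0906.
P(NorthLine | evidence) = 0.063 / 0.0906 ≈ 0.695.

0.695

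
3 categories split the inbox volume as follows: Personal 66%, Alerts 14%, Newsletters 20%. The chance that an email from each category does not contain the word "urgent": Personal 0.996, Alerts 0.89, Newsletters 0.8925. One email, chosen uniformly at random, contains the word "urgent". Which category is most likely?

Newsletters

Taking complements, P(urgent-flag | each) = Personal 0.004, Alerts 0.11, Newsletters 0.1075.
Compute prior × likelihood for every hypothesis:
  Personal: 0.66 × 0.004 = 0.00264
  Alerts: 0.14 × 0.11 = 0.0154
  Newsletters: 0.2 × 0.1075 = 0.0215
Sum = 0.03954.
Largest term belongs to Newsletters, so Newsletters is most probable.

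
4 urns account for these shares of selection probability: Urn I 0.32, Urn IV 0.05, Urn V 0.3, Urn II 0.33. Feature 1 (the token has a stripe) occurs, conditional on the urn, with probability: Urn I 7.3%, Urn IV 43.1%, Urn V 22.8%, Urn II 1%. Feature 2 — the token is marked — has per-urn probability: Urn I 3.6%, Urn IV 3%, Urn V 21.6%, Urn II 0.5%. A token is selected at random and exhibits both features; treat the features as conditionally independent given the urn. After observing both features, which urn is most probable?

Urn V

Prior × likelihood for each hypothesis:
  Urn I: 0.32 × 0.073 × 0.036 = 0.00084096
  Urn IV: 0.05 × 0.431 × 0.03 = 0.0006465
  Urn V: 0.3 × 0.228 × 0.216 = 0.0147744
  Urn II: 0.33 × 0.01 × 0.005 = 0.0000165
Total = 0.01627836.
Largest term belongs to Urn V, so Urn V is most probable.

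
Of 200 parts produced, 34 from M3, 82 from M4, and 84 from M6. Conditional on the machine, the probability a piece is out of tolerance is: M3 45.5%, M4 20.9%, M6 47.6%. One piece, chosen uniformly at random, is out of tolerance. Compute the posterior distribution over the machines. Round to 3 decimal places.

M3 0.213, M4 0.236, M6 0.551

Prior × likelihood for each hypothesis:
  M3: 0.17 × 0.455 = 0.07735
  M4: 0.41 × 0.209 = 0.08569
  M6: 0.42 × 0.476 = 0.19992
Total = 0.36296.
P(M3 | oversize) = 0.07735/0.36296 ≈ 0.213
P(M4 | oversize) = 0.08569/0.36296 ≈ 0.236
P(M6 | oversize) = 0.19992/0.36296 ≈ 0.551
(Check: 0.213+0.236+0.551 = 1.000.)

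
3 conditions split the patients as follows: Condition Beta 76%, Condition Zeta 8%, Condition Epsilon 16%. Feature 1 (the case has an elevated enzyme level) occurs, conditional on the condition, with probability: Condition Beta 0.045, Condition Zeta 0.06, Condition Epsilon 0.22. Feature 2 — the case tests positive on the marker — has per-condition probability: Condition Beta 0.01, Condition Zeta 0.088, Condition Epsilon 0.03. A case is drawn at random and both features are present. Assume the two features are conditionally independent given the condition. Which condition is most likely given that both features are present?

By Bayes' rule, posterior ∝ prior × likelihood:
  Condition Beta: 0.76 × 0.045 × 0.01 = 0.000342
  Condition Zeta: 0.08 × 0.06 × 0.088 = 0.0004224
  Condition Epsilon: 0.16 × 0.22 × 0.03 = 0.001056
Normalizing constant = 0.0018204.
Largest term belongs to Condition Epsilon, so Condition Epsilon is most probable.

Condition Epsilon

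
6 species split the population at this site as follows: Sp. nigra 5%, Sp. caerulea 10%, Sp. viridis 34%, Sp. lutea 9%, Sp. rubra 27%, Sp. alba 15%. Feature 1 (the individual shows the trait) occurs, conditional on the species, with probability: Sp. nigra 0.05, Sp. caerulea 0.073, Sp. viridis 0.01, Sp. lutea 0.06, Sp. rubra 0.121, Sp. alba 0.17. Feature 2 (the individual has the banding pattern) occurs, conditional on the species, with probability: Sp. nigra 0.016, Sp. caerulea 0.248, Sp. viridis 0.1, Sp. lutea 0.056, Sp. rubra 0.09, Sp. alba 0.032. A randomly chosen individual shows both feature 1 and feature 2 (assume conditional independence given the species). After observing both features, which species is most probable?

Sp. rubra

Unnormalized posteriors (prior × likelihood):
  Sp. nigra: 0.05 × 0.05 × 0.016 = 0.00004
  Sp. caerulea: 0.1 × 0.073 × 0.248 = 0.0018104
  Sp. viridis: 0.34 × 0.01 × 0.1 = 0.00034
  Sp. lutea: 0.09 × 0.06 × 0.056 = 0.0003024
  Sp. rubra: 0.27 × 0.121 × 0.09 = 0.0029403
  Sp. alba: 0.15 × 0.17 × 0.032 = 0.000816
Total = 0.0062491.
Largest term belongs to Sp. rubra, so Sp. rubra is most probable.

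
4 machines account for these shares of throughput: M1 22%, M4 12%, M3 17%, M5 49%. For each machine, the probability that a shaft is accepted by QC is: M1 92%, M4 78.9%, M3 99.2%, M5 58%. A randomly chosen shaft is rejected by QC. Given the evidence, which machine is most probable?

M5

Taking complements, P(rejected | each) = M1 0.08, M4 0.211, M3 0.008, M5 0.42.
Compute prior × likelihood for every hypothesis:
  M1: 0.22 × 0.08 = 0.0176
  M4: 0.12 × 0.211 = 0.02532
  M3: 0.17 × 0.008 = 0.00136
  M5: 0.49 × 0.42 = 0.2058
Normalizing constant = 0.25008.
Largest term belongs to M5, so M5 is most probable.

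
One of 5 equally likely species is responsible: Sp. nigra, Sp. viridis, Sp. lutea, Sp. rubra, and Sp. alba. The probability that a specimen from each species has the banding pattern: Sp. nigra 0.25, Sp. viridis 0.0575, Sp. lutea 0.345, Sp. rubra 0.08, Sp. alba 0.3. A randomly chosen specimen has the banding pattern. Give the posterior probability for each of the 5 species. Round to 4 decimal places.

With a uniform prior (1/5 each), posterior ∝ likelihood:
  Sp. nigra: 0.25
  Sp. viridis: 0.0575
  Sp. lutea: 0.345
  Sp. rubra: 0.08
  Sp. alba: 0.3
Normalizing constant = 1.0325.
P(Sp. nigra | banded) = 0.25/1.0325 ≈ 0.2421
P(Sp. viridis | banded) = 0.0575/1.0325 ≈ 0.0557
P(Sp. lutea | banded) = 0.345/1.0325 ≈ 0.3341
P(Sp. rubra | banded) = 0.08/1.0325 ≈ 0.0775
P(Sp. alba | banded) = 0.3/1.0325 ≈ 0.2906

Sp. nigra 0.2421, Sp. viridis 0.0557, Sp. lutea 0.3341, Sp. rubra 0.0775, Sp. alba 0.2906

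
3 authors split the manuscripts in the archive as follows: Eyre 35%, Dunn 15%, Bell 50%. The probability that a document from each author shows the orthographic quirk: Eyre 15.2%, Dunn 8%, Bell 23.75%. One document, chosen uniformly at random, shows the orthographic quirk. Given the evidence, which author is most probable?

Bell

By Bayes' rule, posterior ∝ prior × likelihood:
  Eyre: 0.35 × 0.152 = 0.0532
  Dunn: 0.15 × 0.08 = 0.012
  Bell: 0.5 × 0.2375 = 0.11875
Sum = 0.18395.
Largest term belongs to Bell, so Bell is most probable.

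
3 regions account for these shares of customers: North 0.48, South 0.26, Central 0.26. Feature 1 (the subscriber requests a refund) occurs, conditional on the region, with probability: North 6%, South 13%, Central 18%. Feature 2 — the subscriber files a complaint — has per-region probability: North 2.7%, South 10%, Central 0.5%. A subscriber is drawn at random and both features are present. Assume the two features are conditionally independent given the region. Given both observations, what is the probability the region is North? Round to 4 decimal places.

0.1771

Prior × likelihood for each hypothesis:
  North: 0.48 × 0.06 × 0.027 = 0.0007776
  South: 0.26 × 0.13 × 0.1 = 0.00338
  Central: 0.26 × 0.18 × 0.005 = 0.000234
Total = 0.0043916.
P(North | evidence) = 0.0007776 / 0.0043916 ≈ 0.1771.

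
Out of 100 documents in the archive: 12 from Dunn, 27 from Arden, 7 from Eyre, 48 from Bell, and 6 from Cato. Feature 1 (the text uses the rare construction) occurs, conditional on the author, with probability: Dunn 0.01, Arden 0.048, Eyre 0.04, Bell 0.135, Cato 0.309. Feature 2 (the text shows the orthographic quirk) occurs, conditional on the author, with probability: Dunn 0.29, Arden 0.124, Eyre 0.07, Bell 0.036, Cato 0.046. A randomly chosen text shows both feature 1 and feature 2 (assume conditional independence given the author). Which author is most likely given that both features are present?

Compute prior × likelihood for every hypothesis:
  Dunn: 0.12 × 0.01 × 0.29 = 0.000348
  Arden: 0.27 × 0.048 × 0.124 = 0.00160704
  Eyre: 0.07 × 0.04 × 0.07 = 0.000196
  Bell: 0.48 × 0.135 × 0.036 = 0.0023328
  Cato: 0.06 × 0.309 × 0.046 = 0.00085284
Sum = 0.00533668.
Largest term belongs to Bell, so Bell is most probable.

Bell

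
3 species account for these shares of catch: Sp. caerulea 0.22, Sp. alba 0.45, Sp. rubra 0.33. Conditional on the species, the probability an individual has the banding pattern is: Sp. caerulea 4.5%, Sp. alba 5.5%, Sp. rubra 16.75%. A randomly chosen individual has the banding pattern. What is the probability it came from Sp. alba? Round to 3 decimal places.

By Bayes' rule, posterior ∝ prior × likelihood:
  Sp. caerulea: 0.22 × 0.045 = 0.0099
  Sp. alba: 0.45 × 0.055 = 0.02475
  Sp. rubra: 0.33 × 0.1675 = 0.055275
Total = 0.089925.
P(Sp. alba | evidence) = 0.02475 / 0.089925 ≈ 0.275.

0.275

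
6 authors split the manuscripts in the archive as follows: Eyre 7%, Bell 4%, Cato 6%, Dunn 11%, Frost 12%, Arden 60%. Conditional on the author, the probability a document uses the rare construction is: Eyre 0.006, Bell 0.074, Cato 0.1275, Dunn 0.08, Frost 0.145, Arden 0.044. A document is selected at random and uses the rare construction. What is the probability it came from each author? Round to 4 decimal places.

Eyre 0.0066, Bell 0.0465, Cato 0.1202, Dunn 0.1383, Frost 0.2735, Arden 0.4149

By Bayes' rule, posterior ∝ prior × likelihood:
  Eyre: 0.07 × 0.006 = 0.00042
  Bell: 0.04 × 0.074 = 0.00296
  Cato: 0.06 × 0.1275 = 0.00765
  Dunn: 0.11 × 0.08 = 0.0088
  Frost: 0.12 × 0.145 = 0.0174
  Arden: 0.6 × 0.044 = 0.0264
Total = 0.06363.
P(Eyre | rare-form) = 0.00042/0.06363 ≈ 0.0066
P(Bell | rare-form) = 0.00296/0.06363 ≈ 0.0465
P(Cato | rare-form) = 0.00765/0.06363 ≈ 0.1202
P(Dunn | rare-form) = 0.0088/0.06363 ≈ 0.1383
P(Frost | rare-form) = 0.0174/0.06363 ≈ 0.2735
P(Arden | rare-form) = 0.0264/0.06363 ≈ 0.4149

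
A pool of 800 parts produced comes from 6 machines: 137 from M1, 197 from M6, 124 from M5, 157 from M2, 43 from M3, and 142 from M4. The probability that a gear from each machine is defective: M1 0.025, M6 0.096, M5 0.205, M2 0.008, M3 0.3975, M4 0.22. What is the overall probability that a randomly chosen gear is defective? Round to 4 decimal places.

0.1217

Compute prior × likelihood for every hypothesis:
  M1: 0.17125 × 0.025 = 0.00428125
  M6: 0.24625 × 0.096 = 0.02364
  M5: 0.155 × 0.205 = 0.031775
  M2: 0.19625 × 0.008 = 0.00157
  M3: 0.05375 × 0.3975 = 0.021365625
  M4: 0.1775 × 0.22 = 0.03905
P(defective) = 0.00428125 + 0.02364 + 0.031775 + 0.00157 + 0.021365625 + 0.03905 = 0.121681875 → 0.1217.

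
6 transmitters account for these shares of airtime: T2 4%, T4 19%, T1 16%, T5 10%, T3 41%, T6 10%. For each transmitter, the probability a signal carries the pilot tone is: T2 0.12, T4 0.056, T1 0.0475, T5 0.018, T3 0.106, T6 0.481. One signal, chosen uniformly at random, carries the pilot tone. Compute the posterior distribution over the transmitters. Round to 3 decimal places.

Unnormalized posteriors (prior × likelihood):
  T2: 0.04 × 0.12 = 0.0048
  T4: 0.19 × 0.056 = 0.01064
  T1: 0.16 × 0.0475 = 0.0076
  T5: 0.1 × 0.018 = 0.0018
  T3: 0.41 × 0.106 = 0.04346
  T6: 0.1 × 0.481 = 0.0481
Normalizing constant = 0.1164.
P(T2 | pilot) = 0.0048/0.1164 ≈ 0.041
P(T4 | pilot) = 0.01064/0.1164 ≈ 0.091
P(T1 | pilot) = 0.0076/0.1164 ≈ 0.065
P(T5 | pilot) = 0.0018/0.1164 ≈ 0.015
P(T3 | pilot) = 0.04346/0.1164 ≈ 0.373
P(T6 | pilot) = 0.0481/0.1164 ≈ 0.413

T2 0.041, T4 0.091, T1 0.065, T5 0.015, T3 0.373, T6 0.413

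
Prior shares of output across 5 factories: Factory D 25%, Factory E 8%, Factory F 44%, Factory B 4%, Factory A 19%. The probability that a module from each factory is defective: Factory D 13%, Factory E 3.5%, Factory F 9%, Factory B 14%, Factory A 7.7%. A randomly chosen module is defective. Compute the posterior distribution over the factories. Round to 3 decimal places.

Factory D 0.342, Factory E 0.029, Factory F 0.416, Factory B 0.059, Factory A 0.154

Prior × likelihood for each hypothesis:
  Factory D: 0.25 × 0.13 = 0.0325
  Factory E: 0.08 × 0.035 = 0.0028
  Factory F: 0.44 × 0.09 = 0.0396
  Factory B: 0.04 × 0.14 = 0.0056
  Factory A: 0.19 × 0.077 = 0.01463
Sum = 0.09513.
P(Factory D | defective) = 0.0325/0.09513 ≈ 0.342
P(Factory E | defective) = 0.0028/0.09513 ≈ 0.029
P(Factory F | defective) = 0.0396/0.09513 ≈ 0.416
P(Factory B | defective) = 0.0056/0.09513 ≈ 0.059
P(Factory A | defective) = 0.01463/0.09513 ≈ 0.154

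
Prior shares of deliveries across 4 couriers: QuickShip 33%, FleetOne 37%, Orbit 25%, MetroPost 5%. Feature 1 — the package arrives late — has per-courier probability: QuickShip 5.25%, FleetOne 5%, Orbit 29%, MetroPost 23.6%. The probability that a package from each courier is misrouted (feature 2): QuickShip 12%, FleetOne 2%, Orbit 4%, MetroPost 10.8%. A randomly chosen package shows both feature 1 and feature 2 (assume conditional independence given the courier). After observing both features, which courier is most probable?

By Bayes' rule, posterior ∝ prior × likelihood:
  QuickShip: 0.33 × 0.0525 × 0.12 = 0.002079
  FleetOne: 0.37 × 0.05 × 0.02 = 0.00037
  Orbit: 0.25 × 0.29 × 0.04 = 0.0029
  MetroPost: 0.05 × 0.236 × 0.108 = 0.0012744
Total = 0.0066234.
Largest term belongs to Orbit, so Orbit is most probable.

Orbit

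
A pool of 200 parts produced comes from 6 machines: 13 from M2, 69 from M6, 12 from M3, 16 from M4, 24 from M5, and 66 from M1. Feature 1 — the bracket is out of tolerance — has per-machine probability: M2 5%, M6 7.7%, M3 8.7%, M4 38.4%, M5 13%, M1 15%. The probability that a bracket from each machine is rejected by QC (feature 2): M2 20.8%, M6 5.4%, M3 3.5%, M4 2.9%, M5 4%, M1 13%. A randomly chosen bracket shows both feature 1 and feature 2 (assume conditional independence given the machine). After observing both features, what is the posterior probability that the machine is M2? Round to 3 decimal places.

Prior × likelihood for each hypothesis:
  M2: 0.065 × 0.05 × 0.208 = 0.000676
  M6: 0.345 × 0.077 × 0.054 = 0.00143451
  M3: 0.06 × 0.087 × 0.035 = 0.0001827
  M4: 0.08 × 0.384 × 0.029 = 0.00089088
  M5: 0.12 × 0.13 × 0.04 = 0.000624
  M1: 0.33 × 0.15 × 0.13 = 0.006435
Total = 0.01024309.
P(M2 | evidence) = 0.000676 / 0.01024309 ≈ 0.066.

0.066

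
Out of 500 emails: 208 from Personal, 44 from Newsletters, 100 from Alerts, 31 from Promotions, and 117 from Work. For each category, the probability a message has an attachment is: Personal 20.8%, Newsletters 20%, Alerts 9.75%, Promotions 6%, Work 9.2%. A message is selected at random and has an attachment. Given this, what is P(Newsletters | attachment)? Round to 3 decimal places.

0.118

Unnormalized posteriors (prior × likelihood):
  Personal: 0.416 × 0.208 = 0.086528
  Newsletters: 0.088 × 0.2 = 0.0176
  Alerts: 0.2 × 0.0975 = 0.0195
  Promotions: 0.062 × 0.06 = 0.00372
  Work: 0.234 × 0.092 = 0.021528
Normalizing constant = 0.148876.
P(Newsletters | evidence) = 0.0176 / 0.148876 ≈ 0.118.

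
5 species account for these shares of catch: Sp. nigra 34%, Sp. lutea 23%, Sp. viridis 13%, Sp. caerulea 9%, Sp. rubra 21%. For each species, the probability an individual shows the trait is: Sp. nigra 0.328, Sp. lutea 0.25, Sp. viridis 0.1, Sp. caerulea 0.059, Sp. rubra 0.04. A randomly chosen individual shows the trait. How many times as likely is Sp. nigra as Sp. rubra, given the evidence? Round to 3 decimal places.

Unnormalized posteriors (prior × likelihood):
  Sp. nigra: 0.34 × 0.328 = 0.11152
  Sp. lutea: 0.23 × 0.25 = 0.0575
  Sp. viridis: 0.13 × 0.1 = 0.013
  Sp. caerulea: 0.09 × 0.059 = 0.00531
  Sp. rubra: 0.21 × 0.04 = 0.0084
Normalizing constant = 0.19573.
The ratio is 0.11152 / 0.0084 (the normalizer cancels) = 13.276.

13.276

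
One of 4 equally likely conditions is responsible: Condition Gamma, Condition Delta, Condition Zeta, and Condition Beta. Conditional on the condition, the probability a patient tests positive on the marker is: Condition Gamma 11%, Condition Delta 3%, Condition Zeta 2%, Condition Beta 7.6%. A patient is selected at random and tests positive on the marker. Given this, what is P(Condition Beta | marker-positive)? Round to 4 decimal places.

0.3220

Since the prior is uniform, the posterior is proportional to the likelihood:
  Condition Gamma: 0.11
  Condition Delta: 0.03
  Condition Zeta: 0.02
  Condition Beta: 0.076
Sum = 0.236.
P(Condition Beta | evidence) = 0.076 / 0.236 ≈ 0.3220.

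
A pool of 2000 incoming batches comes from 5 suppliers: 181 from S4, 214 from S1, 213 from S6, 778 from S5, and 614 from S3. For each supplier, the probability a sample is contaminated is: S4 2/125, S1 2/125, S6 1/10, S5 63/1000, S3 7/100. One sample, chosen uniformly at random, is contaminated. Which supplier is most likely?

S5

By Bayes' rule, posterior ∝ prior × likelihood:
  S4: 0.0905 × 0.016 = 0.001448
  S1: 0.107 × 0.016 = 0.001712
  S6: 0.1065 × 0.1 = 0.01065
  S5: 0.389 × 0.063 = 0.024507
  S3: 0.307 × 0.07 = 0.02149
Sum = 0.059807.
Largest term belongs to S5, so S5 is most probable.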